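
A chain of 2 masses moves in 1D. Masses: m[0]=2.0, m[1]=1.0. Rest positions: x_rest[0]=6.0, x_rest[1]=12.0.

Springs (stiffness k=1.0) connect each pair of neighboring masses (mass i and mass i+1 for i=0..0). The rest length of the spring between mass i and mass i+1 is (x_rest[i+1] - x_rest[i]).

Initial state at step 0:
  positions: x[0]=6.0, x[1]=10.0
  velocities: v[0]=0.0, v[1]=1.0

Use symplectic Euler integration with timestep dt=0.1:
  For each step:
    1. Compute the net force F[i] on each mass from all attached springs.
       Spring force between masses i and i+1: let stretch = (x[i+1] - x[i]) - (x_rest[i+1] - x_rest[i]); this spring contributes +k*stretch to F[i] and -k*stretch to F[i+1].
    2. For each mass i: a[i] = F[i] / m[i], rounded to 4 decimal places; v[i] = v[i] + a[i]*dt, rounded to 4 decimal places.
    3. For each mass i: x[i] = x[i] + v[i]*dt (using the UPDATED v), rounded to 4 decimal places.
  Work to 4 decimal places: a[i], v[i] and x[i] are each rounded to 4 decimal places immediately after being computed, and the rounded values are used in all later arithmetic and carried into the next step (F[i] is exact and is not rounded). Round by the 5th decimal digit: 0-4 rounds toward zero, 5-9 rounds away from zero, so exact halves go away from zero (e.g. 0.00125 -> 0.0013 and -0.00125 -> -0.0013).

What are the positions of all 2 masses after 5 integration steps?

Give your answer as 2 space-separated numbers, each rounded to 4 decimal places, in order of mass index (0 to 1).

Answer: 5.8651 10.7699

Derivation:
Step 0: x=[6.0000 10.0000] v=[0.0000 1.0000]
Step 1: x=[5.9900 10.1200] v=[-0.1000 1.2000]
Step 2: x=[5.9707 10.2587] v=[-0.1935 1.3870]
Step 3: x=[5.9428 10.4145] v=[-0.2791 1.5582]
Step 4: x=[5.9073 10.5856] v=[-0.3555 1.7110]
Step 5: x=[5.8651 10.7699] v=[-0.4216 1.8432]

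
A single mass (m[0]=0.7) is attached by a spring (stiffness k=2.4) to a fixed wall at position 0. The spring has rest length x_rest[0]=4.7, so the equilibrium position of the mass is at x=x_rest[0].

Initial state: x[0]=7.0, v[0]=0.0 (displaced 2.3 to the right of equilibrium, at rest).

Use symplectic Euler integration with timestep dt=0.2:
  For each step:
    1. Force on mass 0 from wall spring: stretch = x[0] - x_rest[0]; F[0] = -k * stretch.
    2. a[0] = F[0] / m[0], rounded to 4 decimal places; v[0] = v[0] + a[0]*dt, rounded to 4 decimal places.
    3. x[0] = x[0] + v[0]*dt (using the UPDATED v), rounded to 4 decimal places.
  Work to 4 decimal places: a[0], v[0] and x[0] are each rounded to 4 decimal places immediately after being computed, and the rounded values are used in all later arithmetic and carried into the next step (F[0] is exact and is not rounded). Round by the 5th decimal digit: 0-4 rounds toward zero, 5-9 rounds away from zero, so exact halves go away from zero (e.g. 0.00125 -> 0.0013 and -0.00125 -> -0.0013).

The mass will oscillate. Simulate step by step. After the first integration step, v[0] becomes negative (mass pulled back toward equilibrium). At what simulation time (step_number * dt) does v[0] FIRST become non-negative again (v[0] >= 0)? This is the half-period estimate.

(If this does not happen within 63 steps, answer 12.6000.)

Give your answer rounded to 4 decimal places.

Answer: 1.8000

Derivation:
Step 0: x=[7.0000] v=[0.0000]
Step 1: x=[6.6846] v=[-1.5771]
Step 2: x=[6.0970] v=[-2.9380]
Step 3: x=[5.3178] v=[-3.8959]
Step 4: x=[4.4539] v=[-4.3195]
Step 5: x=[3.6238] v=[-4.1507]
Step 6: x=[2.9413] v=[-3.4127]
Step 7: x=[2.5000] v=[-2.2067]
Step 8: x=[2.3604] v=[-0.6981]
Step 9: x=[2.5416] v=[0.9062]
First v>=0 after going negative at step 9, time=1.8000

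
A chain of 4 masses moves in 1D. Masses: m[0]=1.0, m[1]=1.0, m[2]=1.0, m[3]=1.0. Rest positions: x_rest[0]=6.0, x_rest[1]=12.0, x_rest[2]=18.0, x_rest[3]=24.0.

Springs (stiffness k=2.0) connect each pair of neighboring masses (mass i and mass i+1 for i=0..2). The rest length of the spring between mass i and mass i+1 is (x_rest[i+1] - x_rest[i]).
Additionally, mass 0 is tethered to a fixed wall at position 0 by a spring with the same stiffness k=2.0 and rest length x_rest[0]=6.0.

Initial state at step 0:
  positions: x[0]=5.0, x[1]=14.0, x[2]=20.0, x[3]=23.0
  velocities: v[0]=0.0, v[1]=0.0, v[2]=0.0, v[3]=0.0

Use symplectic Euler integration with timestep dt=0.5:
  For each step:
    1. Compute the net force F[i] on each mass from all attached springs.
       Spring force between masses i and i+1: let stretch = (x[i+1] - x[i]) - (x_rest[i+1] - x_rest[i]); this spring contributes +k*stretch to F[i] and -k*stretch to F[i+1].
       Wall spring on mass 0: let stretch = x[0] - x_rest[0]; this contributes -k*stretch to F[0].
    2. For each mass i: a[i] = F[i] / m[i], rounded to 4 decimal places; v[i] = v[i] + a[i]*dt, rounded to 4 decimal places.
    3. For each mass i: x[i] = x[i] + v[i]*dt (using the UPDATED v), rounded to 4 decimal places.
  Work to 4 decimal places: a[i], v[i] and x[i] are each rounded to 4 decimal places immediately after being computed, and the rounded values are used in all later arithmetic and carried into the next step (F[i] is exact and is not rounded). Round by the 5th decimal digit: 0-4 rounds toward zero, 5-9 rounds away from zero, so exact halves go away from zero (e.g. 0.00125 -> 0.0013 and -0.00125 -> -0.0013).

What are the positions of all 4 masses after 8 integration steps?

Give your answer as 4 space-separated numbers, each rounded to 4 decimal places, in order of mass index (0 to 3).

Answer: 8.3829 12.0743 15.6369 24.3399

Derivation:
Step 0: x=[5.0000 14.0000 20.0000 23.0000] v=[0.0000 0.0000 0.0000 0.0000]
Step 1: x=[7.0000 12.5000 18.5000 24.5000] v=[4.0000 -3.0000 -3.0000 3.0000]
Step 2: x=[8.2500 11.2500 17.0000 26.0000] v=[2.5000 -2.5000 -3.0000 3.0000]
Step 3: x=[6.8750 11.3750 17.1250 26.0000] v=[-2.7500 0.2500 0.2500 0.0000]
Step 4: x=[4.3125 12.1250 18.8125 24.5625] v=[-5.1250 1.5000 3.3750 -2.8750]
Step 5: x=[3.5000 12.3125 20.0313 23.2500] v=[-1.6250 0.3750 2.4375 -2.6250]
Step 6: x=[5.3438 11.9532 19.0000 23.3282] v=[3.6875 -0.7187 -2.0626 0.1563]
Step 7: x=[7.8204 11.8126 16.6094 24.2423] v=[4.9531 -0.2813 -4.7812 1.8281]
Step 8: x=[8.3829 12.0743 15.6369 24.3399] v=[1.1249 0.5233 -1.9451 0.1952]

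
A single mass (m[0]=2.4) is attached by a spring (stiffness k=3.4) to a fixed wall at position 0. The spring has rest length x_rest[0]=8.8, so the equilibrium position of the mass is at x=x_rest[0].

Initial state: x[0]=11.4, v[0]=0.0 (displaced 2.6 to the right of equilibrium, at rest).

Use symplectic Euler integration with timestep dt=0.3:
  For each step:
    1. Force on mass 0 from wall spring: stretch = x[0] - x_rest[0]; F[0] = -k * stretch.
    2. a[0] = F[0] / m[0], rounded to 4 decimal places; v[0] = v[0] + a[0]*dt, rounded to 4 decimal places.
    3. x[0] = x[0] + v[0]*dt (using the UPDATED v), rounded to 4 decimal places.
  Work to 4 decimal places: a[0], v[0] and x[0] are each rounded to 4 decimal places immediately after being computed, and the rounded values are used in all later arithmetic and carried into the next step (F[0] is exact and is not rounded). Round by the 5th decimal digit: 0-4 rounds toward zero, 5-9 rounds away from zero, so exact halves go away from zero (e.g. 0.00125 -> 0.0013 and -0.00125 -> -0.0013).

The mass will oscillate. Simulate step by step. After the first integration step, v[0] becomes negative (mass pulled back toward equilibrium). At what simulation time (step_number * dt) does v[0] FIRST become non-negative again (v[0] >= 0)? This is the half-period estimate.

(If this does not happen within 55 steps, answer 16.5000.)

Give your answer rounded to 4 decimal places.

Step 0: x=[11.4000] v=[0.0000]
Step 1: x=[11.0685] v=[-1.1050]
Step 2: x=[10.4478] v=[-2.0691]
Step 3: x=[9.6170] v=[-2.7694]
Step 4: x=[8.6820] v=[-3.1166]
Step 5: x=[7.7621] v=[-3.0664]
Step 6: x=[6.9745] v=[-2.6253]
Step 7: x=[6.4197] v=[-1.8495]
Step 8: x=[6.1683] v=[-0.8379]
Step 9: x=[6.2525] v=[0.2806]
First v>=0 after going negative at step 9, time=2.7000

Answer: 2.7000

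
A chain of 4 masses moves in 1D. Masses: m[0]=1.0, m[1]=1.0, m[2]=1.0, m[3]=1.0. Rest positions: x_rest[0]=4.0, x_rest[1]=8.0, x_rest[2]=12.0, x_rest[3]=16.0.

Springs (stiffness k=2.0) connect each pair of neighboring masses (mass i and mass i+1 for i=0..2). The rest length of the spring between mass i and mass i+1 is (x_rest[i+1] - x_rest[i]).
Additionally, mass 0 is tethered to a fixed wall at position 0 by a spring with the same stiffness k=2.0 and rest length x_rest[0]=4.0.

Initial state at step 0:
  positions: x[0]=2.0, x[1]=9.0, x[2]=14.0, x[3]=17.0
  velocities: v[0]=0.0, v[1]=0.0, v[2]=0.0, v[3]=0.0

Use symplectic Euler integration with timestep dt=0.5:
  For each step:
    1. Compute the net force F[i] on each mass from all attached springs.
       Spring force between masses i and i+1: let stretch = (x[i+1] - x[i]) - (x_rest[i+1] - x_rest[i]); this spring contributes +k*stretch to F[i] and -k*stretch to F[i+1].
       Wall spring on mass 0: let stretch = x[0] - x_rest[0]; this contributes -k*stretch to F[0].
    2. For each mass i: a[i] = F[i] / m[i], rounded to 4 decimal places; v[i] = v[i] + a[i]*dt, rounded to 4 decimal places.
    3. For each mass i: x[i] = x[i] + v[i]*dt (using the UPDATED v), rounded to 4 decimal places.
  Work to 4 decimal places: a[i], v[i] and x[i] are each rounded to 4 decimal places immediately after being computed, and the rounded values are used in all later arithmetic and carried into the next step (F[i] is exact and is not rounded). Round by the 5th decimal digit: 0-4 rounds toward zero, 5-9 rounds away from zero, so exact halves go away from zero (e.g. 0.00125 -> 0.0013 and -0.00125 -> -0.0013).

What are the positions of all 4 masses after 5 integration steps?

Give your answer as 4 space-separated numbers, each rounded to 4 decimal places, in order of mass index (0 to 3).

Step 0: x=[2.0000 9.0000 14.0000 17.0000] v=[0.0000 0.0000 0.0000 0.0000]
Step 1: x=[4.5000 8.0000 13.0000 17.5000] v=[5.0000 -2.0000 -2.0000 1.0000]
Step 2: x=[6.5000 7.7500 11.7500 17.7500] v=[4.0000 -0.5000 -2.5000 0.5000]
Step 3: x=[5.8750 8.8750 11.5000 17.0000] v=[-1.2500 2.2500 -0.5000 -1.5000]
Step 4: x=[3.8125 9.8125 12.6875 15.5000] v=[-4.1250 1.8750 2.3750 -3.0000]
Step 5: x=[2.8438 9.1875 13.8438 14.5938] v=[-1.9375 -1.2500 2.3125 -1.8125]

Answer: 2.8438 9.1875 13.8438 14.5938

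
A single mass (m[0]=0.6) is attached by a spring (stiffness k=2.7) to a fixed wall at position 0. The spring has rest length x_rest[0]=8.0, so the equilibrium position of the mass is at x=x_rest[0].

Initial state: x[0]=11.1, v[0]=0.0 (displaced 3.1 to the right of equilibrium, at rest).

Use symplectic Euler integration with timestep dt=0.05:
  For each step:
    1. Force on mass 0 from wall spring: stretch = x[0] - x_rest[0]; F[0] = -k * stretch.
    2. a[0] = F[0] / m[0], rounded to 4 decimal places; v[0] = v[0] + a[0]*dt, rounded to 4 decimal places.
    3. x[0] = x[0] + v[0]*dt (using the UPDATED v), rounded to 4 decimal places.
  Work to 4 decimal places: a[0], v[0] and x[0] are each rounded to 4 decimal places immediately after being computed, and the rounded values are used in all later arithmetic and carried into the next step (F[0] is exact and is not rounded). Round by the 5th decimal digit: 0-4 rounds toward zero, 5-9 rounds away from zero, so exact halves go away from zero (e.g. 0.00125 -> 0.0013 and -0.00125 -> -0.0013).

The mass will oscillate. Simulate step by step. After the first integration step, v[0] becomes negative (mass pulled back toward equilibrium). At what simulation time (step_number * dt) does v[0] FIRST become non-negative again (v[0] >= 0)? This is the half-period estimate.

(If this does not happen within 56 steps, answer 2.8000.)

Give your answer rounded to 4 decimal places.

Answer: 1.5000

Derivation:
Step 0: x=[11.1000] v=[0.0000]
Step 1: x=[11.0651] v=[-0.6975]
Step 2: x=[10.9957] v=[-1.3872]
Step 3: x=[10.8926] v=[-2.0612]
Step 4: x=[10.7570] v=[-2.7120]
Step 5: x=[10.5904] v=[-3.3323]
Step 6: x=[10.3946] v=[-3.9151]
Step 7: x=[10.1719] v=[-4.4539]
Step 8: x=[9.9248] v=[-4.9426]
Step 9: x=[9.6560] v=[-5.3757]
Step 10: x=[9.3686] v=[-5.7483]
Step 11: x=[9.0658] v=[-6.0562]
Step 12: x=[8.7510] v=[-6.2960]
Step 13: x=[8.4278] v=[-6.4650]
Step 14: x=[8.0997] v=[-6.5613]
Step 15: x=[7.7705] v=[-6.5837]
Step 16: x=[7.4439] v=[-6.5321]
Step 17: x=[7.1236] v=[-6.4070]
Step 18: x=[6.8131] v=[-6.2098]
Step 19: x=[6.5160] v=[-5.9427]
Step 20: x=[6.2356] v=[-5.6088]
Step 21: x=[5.9750] v=[-5.2118]
Step 22: x=[5.7372] v=[-4.7562]
Step 23: x=[5.5248] v=[-4.2471]
Step 24: x=[5.3403] v=[-3.6902]
Step 25: x=[5.1857] v=[-3.0918]
Step 26: x=[5.0628] v=[-2.4586]
Step 27: x=[4.9729] v=[-1.7977]
Step 28: x=[4.9171] v=[-1.1166]
Step 29: x=[4.8960] v=[-0.4229]
Step 30: x=[4.9098] v=[0.2755]
First v>=0 after going negative at step 30, time=1.5000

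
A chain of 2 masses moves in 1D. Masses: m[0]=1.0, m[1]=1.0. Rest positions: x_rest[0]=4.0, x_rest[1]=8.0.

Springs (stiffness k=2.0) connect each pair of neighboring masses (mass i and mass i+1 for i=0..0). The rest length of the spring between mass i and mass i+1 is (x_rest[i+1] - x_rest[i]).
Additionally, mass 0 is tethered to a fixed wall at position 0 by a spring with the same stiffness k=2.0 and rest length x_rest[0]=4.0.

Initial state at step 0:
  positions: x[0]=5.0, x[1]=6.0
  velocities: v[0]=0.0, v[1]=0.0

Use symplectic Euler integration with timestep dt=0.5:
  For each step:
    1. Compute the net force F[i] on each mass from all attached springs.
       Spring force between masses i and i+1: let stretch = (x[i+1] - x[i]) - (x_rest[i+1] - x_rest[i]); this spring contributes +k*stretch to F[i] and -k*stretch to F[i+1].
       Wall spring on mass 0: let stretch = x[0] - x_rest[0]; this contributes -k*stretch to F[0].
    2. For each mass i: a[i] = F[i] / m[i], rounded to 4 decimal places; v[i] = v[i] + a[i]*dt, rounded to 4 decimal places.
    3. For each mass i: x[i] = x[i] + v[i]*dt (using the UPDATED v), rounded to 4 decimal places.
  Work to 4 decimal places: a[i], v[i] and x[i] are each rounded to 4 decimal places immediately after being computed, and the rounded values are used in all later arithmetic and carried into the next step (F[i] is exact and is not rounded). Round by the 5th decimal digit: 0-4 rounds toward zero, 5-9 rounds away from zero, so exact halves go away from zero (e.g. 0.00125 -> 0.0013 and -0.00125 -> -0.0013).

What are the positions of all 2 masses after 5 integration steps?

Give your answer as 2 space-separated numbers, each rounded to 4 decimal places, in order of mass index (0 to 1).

Answer: 6.2813 7.6563

Derivation:
Step 0: x=[5.0000 6.0000] v=[0.0000 0.0000]
Step 1: x=[3.0000 7.5000] v=[-4.0000 3.0000]
Step 2: x=[1.7500 8.7500] v=[-2.5000 2.5000]
Step 3: x=[3.1250 8.5000] v=[2.7500 -0.5000]
Step 4: x=[5.6250 7.5625] v=[5.0000 -1.8750]
Step 5: x=[6.2813 7.6563] v=[1.3125 0.1875]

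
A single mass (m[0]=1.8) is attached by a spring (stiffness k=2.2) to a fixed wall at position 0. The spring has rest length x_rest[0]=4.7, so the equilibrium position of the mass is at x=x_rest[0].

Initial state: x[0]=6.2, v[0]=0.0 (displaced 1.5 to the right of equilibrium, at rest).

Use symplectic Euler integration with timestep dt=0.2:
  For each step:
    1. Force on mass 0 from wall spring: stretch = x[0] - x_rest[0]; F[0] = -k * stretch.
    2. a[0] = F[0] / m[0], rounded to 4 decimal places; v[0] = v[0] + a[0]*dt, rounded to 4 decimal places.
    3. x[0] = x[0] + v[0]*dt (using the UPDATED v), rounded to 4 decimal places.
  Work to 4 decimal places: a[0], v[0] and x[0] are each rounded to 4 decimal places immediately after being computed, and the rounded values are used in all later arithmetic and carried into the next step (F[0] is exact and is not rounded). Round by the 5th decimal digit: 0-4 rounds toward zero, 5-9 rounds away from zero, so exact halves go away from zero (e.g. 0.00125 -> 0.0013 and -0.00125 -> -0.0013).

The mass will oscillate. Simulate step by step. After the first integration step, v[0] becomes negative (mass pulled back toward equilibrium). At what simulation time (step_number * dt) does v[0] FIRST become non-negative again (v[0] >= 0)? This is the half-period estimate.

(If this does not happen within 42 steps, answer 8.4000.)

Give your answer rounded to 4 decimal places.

Step 0: x=[6.2000] v=[0.0000]
Step 1: x=[6.1267] v=[-0.3667]
Step 2: x=[5.9836] v=[-0.7154]
Step 3: x=[5.7778] v=[-1.0292]
Step 4: x=[5.5193] v=[-1.2927]
Step 5: x=[5.2207] v=[-1.4930]
Step 6: x=[4.8966] v=[-1.6203]
Step 7: x=[4.5629] v=[-1.6684]
Step 8: x=[4.2359] v=[-1.6349]
Step 9: x=[3.9316] v=[-1.5215]
Step 10: x=[3.6649] v=[-1.3337]
Step 11: x=[3.4488] v=[-1.0807]
Step 12: x=[3.2938] v=[-0.7749]
Step 13: x=[3.2076] v=[-0.4312]
Step 14: x=[3.1943] v=[-0.0664]
Step 15: x=[3.2546] v=[0.3017]
First v>=0 after going negative at step 15, time=3.0000

Answer: 3.0000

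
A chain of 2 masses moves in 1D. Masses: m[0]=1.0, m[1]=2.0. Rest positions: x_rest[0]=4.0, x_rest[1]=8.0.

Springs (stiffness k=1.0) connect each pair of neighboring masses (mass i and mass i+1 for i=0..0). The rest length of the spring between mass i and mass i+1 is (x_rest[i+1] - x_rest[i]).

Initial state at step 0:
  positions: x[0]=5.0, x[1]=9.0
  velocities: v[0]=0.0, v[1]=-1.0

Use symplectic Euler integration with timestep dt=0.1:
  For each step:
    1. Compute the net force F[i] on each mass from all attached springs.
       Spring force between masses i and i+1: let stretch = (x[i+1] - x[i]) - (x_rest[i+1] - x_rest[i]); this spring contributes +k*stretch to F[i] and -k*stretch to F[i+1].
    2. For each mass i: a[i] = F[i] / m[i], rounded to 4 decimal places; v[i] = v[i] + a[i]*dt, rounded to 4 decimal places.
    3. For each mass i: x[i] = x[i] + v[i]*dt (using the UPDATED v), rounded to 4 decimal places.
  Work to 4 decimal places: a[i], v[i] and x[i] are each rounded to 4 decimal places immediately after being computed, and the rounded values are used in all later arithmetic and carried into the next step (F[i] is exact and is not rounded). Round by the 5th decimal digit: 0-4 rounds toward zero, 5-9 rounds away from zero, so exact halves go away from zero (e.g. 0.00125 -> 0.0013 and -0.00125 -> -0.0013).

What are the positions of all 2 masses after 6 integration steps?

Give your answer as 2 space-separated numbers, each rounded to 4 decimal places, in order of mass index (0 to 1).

Answer: 4.9658 8.4171

Derivation:
Step 0: x=[5.0000 9.0000] v=[0.0000 -1.0000]
Step 1: x=[5.0000 8.9000] v=[0.0000 -1.0000]
Step 2: x=[4.9990 8.8005] v=[-0.0100 -0.9950]
Step 3: x=[4.9960 8.7020] v=[-0.0299 -0.9851]
Step 4: x=[4.9901 8.6050] v=[-0.0593 -0.9704]
Step 5: x=[4.9803 8.5099] v=[-0.0978 -0.9511]
Step 6: x=[4.9658 8.4171] v=[-0.1448 -0.9276]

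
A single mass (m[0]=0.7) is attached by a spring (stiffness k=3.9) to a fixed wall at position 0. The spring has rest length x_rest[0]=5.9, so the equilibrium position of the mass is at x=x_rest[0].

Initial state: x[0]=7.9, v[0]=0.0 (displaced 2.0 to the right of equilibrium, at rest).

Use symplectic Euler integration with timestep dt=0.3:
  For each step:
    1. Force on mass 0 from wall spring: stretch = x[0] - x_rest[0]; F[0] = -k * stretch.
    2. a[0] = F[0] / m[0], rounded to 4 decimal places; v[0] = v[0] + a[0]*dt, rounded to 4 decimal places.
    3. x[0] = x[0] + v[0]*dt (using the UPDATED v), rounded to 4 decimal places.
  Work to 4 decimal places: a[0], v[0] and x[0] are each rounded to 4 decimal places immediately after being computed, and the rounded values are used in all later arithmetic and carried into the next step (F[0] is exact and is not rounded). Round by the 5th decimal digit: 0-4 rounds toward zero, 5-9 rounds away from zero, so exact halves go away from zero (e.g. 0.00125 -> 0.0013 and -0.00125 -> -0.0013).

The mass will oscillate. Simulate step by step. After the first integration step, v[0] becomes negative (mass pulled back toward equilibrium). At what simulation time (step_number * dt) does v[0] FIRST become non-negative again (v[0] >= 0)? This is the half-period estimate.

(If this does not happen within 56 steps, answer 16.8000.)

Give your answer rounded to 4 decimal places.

Answer: 1.5000

Derivation:
Step 0: x=[7.9000] v=[0.0000]
Step 1: x=[6.8971] v=[-3.3429]
Step 2: x=[5.3943] v=[-5.0095]
Step 3: x=[4.1450] v=[-4.1643]
Step 4: x=[3.7757] v=[-1.2309]
Step 5: x=[4.4716] v=[2.3197]
First v>=0 after going negative at step 5, time=1.5000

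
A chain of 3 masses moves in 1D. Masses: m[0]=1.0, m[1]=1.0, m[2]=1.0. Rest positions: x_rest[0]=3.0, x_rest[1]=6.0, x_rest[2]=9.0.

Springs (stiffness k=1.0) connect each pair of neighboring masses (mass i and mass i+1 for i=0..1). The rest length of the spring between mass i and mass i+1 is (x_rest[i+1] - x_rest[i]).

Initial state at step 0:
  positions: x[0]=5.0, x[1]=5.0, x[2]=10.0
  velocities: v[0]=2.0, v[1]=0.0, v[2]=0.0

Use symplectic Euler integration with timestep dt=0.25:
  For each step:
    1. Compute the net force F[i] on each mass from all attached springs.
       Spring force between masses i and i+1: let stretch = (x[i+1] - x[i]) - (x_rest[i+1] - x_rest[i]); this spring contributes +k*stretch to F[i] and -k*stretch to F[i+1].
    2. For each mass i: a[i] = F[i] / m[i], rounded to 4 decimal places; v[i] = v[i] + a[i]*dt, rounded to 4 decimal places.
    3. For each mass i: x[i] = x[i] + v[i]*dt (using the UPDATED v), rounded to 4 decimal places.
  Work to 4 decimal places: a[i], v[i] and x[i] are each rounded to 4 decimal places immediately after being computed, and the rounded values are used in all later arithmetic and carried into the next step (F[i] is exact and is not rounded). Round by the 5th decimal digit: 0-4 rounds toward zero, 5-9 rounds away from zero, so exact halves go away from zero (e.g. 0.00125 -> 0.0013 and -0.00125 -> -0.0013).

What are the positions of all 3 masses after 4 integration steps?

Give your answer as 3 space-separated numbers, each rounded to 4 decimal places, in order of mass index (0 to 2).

Answer: 5.2659 7.5994 9.1349

Derivation:
Step 0: x=[5.0000 5.0000 10.0000] v=[2.0000 0.0000 0.0000]
Step 1: x=[5.3125 5.3125 9.8750] v=[1.2500 1.2500 -0.5000]
Step 2: x=[5.4375 5.9102 9.6524] v=[0.5000 2.3906 -0.8906]
Step 3: x=[5.4046 6.7122 9.3834] v=[-0.1318 3.2080 -1.0762]
Step 4: x=[5.2659 7.5994 9.1349] v=[-0.5549 3.5489 -0.9940]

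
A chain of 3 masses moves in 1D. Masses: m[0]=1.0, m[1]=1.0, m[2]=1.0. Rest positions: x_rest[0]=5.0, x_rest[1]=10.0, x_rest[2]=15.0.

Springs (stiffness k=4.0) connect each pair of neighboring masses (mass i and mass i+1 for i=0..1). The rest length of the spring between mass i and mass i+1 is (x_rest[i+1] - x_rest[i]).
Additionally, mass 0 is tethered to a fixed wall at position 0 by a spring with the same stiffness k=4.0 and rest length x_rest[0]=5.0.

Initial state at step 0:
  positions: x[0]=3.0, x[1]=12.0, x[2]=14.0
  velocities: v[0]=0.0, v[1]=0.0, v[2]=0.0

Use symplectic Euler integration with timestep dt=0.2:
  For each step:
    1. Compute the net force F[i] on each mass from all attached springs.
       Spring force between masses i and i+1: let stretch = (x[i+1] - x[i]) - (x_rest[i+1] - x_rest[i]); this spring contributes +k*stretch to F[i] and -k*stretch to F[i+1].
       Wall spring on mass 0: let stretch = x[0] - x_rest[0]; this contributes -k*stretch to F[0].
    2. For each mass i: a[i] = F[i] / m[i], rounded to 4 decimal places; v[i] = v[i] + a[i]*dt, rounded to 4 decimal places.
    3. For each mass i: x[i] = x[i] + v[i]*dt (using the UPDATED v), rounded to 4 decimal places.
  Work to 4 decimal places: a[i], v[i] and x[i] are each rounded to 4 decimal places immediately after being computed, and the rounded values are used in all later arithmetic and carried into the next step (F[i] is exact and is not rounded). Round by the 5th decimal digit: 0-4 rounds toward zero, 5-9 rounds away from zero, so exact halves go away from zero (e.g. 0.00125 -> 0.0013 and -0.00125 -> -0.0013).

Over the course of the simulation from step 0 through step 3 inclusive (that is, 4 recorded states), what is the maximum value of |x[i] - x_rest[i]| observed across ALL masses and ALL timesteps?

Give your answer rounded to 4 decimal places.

Answer: 2.0832

Derivation:
Step 0: x=[3.0000 12.0000 14.0000] v=[0.0000 0.0000 0.0000]
Step 1: x=[3.9600 10.8800 14.4800] v=[4.8000 -5.6000 2.4000]
Step 2: x=[5.3936 9.2288 15.1840] v=[7.1680 -8.2560 3.5200]
Step 3: x=[6.5779 7.9168 15.7352] v=[5.9213 -6.5600 2.7558]
Max displacement = 2.0832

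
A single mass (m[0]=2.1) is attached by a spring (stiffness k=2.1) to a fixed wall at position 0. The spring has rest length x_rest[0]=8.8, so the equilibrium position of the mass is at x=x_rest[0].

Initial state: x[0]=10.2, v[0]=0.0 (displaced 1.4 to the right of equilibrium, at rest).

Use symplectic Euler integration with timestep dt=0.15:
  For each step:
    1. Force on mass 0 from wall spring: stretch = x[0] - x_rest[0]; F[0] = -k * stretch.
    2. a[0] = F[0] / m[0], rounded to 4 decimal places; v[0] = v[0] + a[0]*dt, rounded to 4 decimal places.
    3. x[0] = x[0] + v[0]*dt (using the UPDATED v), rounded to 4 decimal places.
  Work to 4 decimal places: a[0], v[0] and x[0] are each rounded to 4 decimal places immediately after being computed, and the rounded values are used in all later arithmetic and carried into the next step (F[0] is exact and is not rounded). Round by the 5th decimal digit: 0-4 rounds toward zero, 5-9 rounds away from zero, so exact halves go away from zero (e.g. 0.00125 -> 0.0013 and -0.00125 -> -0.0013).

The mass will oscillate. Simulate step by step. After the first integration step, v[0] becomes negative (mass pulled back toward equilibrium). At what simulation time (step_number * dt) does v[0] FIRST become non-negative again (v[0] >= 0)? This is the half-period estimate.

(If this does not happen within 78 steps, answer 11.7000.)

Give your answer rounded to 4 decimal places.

Answer: 3.1500

Derivation:
Step 0: x=[10.2000] v=[0.0000]
Step 1: x=[10.1685] v=[-0.2100]
Step 2: x=[10.1062] v=[-0.4153]
Step 3: x=[10.0145] v=[-0.6112]
Step 4: x=[9.8955] v=[-0.7934]
Step 5: x=[9.7518] v=[-0.9577]
Step 6: x=[9.5867] v=[-1.1005]
Step 7: x=[9.4039] v=[-1.2185]
Step 8: x=[9.2075] v=[-1.3091]
Step 9: x=[9.0020] v=[-1.3702]
Step 10: x=[8.7919] v=[-1.4005]
Step 11: x=[8.5820] v=[-1.3993]
Step 12: x=[8.3770] v=[-1.3666]
Step 13: x=[8.1815] v=[-1.3032]
Step 14: x=[7.9999] v=[-1.2104]
Step 15: x=[7.8363] v=[-1.0904]
Step 16: x=[7.6944] v=[-0.9458]
Step 17: x=[7.5774] v=[-0.7800]
Step 18: x=[7.4879] v=[-0.5966]
Step 19: x=[7.4279] v=[-0.3998]
Step 20: x=[7.3988] v=[-0.1940]
Step 21: x=[7.4012] v=[0.0162]
First v>=0 after going negative at step 21, time=3.1500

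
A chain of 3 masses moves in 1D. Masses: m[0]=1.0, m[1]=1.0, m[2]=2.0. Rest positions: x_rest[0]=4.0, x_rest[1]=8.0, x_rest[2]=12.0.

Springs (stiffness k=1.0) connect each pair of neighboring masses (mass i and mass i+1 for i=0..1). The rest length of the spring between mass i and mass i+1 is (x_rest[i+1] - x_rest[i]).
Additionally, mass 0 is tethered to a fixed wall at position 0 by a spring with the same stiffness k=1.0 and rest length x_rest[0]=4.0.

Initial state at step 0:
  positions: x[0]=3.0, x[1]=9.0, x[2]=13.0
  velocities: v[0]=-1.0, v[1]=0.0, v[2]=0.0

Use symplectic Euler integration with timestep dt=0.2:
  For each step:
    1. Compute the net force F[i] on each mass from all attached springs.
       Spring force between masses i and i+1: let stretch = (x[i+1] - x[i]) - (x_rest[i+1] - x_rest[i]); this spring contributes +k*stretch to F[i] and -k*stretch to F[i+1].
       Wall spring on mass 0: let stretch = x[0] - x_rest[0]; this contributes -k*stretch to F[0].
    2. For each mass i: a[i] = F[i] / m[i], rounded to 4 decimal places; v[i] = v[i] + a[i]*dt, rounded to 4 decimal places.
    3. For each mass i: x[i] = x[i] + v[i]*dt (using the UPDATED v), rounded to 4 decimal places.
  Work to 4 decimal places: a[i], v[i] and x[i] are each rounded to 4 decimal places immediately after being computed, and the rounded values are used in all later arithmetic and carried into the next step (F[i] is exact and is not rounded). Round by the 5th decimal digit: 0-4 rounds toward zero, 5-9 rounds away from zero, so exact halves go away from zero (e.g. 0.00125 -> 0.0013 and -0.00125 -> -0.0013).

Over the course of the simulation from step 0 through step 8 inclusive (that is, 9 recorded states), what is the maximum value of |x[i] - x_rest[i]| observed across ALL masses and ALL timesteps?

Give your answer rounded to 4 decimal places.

Step 0: x=[3.0000 9.0000 13.0000] v=[-1.0000 0.0000 0.0000]
Step 1: x=[2.9200 8.9200 13.0000] v=[-0.4000 -0.4000 0.0000]
Step 2: x=[2.9632 8.7632 12.9984] v=[0.2160 -0.7840 -0.0080]
Step 3: x=[3.1199 8.5438 12.9921] v=[0.7834 -1.0970 -0.0315]
Step 4: x=[3.3687 8.2854 12.9768] v=[1.2442 -1.2921 -0.0763]
Step 5: x=[3.6795 8.0180 12.9477] v=[1.5538 -1.3372 -0.1454]
Step 6: x=[4.0166 7.7742 12.9000] v=[1.6856 -1.2190 -0.2384]
Step 7: x=[4.3434 7.5851 12.8298] v=[1.6338 -0.9454 -0.3510]
Step 8: x=[4.6261 7.4761 12.7347] v=[1.4135 -0.5448 -0.4755]
Max displacement = 1.0800

Answer: 1.0800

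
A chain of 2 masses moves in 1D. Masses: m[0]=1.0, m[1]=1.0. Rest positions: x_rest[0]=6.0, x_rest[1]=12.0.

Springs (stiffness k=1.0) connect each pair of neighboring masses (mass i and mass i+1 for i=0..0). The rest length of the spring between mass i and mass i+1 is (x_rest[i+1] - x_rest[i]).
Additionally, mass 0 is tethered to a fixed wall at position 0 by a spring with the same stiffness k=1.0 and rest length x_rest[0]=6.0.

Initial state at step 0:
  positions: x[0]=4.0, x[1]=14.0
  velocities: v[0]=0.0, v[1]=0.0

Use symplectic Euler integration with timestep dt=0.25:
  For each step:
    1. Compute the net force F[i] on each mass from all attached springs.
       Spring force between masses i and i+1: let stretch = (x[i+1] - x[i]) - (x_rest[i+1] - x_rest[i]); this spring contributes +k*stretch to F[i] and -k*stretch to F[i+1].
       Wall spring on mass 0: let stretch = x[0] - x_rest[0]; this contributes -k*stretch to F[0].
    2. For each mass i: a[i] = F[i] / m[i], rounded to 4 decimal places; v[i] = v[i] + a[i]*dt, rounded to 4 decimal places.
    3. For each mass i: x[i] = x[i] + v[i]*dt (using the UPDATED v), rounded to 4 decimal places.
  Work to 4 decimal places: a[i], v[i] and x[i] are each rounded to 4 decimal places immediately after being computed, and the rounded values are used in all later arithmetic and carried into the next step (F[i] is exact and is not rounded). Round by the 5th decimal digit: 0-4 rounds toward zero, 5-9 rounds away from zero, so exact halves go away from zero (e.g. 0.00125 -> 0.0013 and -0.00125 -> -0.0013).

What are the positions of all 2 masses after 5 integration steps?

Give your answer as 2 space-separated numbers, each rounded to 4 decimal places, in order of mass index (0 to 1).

Step 0: x=[4.0000 14.0000] v=[0.0000 0.0000]
Step 1: x=[4.3750 13.7500] v=[1.5000 -1.0000]
Step 2: x=[5.0625 13.2891] v=[2.7500 -1.8438]
Step 3: x=[5.9478 12.6890] v=[3.5410 -2.4005]
Step 4: x=[6.8827 12.0426] v=[3.7394 -2.5858]
Step 5: x=[7.7099 11.4487] v=[3.3087 -2.3758]

Answer: 7.7099 11.4487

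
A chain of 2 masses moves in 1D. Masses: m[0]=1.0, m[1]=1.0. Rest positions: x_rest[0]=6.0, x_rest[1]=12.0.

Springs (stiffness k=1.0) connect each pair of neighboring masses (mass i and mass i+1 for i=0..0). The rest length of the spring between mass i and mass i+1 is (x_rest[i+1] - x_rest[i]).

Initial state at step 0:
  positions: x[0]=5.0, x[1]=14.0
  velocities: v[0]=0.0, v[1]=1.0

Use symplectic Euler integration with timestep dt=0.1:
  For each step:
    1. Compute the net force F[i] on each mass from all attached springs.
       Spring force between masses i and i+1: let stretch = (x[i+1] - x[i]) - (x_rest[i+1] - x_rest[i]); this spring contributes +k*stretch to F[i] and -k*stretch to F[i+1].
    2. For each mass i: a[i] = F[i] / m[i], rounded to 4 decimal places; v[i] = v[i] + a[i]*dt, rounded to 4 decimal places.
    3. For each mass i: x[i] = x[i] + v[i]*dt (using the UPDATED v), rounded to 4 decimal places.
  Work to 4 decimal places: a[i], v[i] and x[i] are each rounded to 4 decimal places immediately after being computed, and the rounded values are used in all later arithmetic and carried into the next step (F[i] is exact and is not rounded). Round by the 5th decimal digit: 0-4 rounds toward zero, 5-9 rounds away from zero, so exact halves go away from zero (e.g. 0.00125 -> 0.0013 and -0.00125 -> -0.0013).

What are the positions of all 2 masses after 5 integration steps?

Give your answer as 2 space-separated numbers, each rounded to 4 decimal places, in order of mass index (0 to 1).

Step 0: x=[5.0000 14.0000] v=[0.0000 1.0000]
Step 1: x=[5.0300 14.0700] v=[0.3000 0.7000]
Step 2: x=[5.0904 14.1096] v=[0.6040 0.3960]
Step 3: x=[5.1810 14.1190] v=[0.9059 0.0941]
Step 4: x=[5.3010 14.0990] v=[1.1997 -0.1997]
Step 5: x=[5.4490 14.0511] v=[1.4795 -0.4795]

Answer: 5.4490 14.0511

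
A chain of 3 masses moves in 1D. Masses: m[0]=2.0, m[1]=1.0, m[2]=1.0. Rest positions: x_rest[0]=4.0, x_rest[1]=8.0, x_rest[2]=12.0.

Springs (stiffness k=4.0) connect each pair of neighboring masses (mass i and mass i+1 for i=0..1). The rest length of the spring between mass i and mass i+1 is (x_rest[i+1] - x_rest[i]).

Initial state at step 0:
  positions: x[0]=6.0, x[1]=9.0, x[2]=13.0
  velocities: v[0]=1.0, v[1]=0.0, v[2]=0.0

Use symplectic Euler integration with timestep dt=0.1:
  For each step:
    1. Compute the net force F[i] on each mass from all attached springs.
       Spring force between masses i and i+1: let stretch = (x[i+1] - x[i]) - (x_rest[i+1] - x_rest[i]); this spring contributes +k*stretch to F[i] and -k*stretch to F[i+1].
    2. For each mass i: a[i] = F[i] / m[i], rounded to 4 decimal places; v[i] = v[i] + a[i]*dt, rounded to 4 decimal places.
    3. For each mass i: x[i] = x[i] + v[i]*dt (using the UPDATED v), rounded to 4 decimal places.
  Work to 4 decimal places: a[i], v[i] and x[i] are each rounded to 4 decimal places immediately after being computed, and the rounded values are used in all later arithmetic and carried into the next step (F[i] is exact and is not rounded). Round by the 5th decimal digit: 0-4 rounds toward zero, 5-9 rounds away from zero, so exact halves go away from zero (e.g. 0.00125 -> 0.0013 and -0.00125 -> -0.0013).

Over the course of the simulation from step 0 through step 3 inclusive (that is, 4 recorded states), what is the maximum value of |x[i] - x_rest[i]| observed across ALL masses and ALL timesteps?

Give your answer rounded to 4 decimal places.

Step 0: x=[6.0000 9.0000 13.0000] v=[1.0000 0.0000 0.0000]
Step 1: x=[6.0800 9.0400 13.0000] v=[0.8000 0.4000 0.0000]
Step 2: x=[6.1392 9.1200 13.0016] v=[0.5920 0.8000 0.0160]
Step 3: x=[6.1780 9.2360 13.0079] v=[0.3882 1.1603 0.0634]
Max displacement = 2.1780

Answer: 2.1780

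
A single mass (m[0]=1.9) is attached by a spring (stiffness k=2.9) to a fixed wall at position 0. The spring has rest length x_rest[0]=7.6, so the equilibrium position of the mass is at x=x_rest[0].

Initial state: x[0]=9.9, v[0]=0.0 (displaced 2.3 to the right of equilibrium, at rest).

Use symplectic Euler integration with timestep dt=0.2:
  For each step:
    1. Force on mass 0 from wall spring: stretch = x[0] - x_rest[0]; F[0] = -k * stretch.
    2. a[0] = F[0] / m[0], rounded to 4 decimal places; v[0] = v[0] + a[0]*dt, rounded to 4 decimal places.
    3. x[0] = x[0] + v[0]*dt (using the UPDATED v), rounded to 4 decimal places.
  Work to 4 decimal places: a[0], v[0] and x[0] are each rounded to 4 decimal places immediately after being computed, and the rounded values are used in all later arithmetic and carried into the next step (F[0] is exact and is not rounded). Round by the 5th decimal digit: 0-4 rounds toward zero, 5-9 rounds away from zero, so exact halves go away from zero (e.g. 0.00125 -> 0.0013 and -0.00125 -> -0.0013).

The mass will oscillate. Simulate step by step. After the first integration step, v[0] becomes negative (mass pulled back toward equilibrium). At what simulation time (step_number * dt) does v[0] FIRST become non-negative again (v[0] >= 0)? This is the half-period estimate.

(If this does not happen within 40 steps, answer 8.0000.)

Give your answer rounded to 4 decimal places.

Step 0: x=[9.9000] v=[0.0000]
Step 1: x=[9.7596] v=[-0.7021]
Step 2: x=[9.4873] v=[-1.3613]
Step 3: x=[9.0998] v=[-1.9374]
Step 4: x=[8.6208] v=[-2.3952]
Step 5: x=[8.0794] v=[-2.7068]
Step 6: x=[7.5088] v=[-2.8531]
Step 7: x=[6.9437] v=[-2.8253]
Step 8: x=[6.4187] v=[-2.6250]
Step 9: x=[5.9658] v=[-2.2644]
Step 10: x=[5.6127] v=[-1.7655]
Step 11: x=[5.3809] v=[-1.1589]
Step 12: x=[5.2846] v=[-0.4815]
Step 13: x=[5.3297] v=[0.2253]
First v>=0 after going negative at step 13, time=2.6000

Answer: 2.6000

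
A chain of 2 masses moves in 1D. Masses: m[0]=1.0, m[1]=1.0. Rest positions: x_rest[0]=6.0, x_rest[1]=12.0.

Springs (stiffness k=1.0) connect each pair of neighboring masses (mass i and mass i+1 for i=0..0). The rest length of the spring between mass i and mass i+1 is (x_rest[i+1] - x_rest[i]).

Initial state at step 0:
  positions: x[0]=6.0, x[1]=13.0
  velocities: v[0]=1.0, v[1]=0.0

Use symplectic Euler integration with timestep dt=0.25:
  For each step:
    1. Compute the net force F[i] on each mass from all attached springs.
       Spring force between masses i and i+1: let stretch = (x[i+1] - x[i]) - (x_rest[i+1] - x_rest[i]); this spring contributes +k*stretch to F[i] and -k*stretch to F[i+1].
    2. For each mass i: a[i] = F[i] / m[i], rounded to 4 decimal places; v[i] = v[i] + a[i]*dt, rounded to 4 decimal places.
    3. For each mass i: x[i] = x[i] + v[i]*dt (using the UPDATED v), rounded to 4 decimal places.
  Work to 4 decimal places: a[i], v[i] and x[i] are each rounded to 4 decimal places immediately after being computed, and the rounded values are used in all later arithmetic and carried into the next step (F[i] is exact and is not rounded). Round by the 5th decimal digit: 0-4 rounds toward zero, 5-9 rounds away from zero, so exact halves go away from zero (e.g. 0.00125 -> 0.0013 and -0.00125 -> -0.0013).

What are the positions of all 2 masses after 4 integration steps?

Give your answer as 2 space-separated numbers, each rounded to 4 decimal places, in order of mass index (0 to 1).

Answer: 7.3698 12.6302

Derivation:
Step 0: x=[6.0000 13.0000] v=[1.0000 0.0000]
Step 1: x=[6.3125 12.9375] v=[1.2500 -0.2500]
Step 2: x=[6.6641 12.8359] v=[1.4063 -0.4063]
Step 3: x=[7.0264 12.7236] v=[1.4493 -0.4493]
Step 4: x=[7.3698 12.6302] v=[1.3736 -0.3736]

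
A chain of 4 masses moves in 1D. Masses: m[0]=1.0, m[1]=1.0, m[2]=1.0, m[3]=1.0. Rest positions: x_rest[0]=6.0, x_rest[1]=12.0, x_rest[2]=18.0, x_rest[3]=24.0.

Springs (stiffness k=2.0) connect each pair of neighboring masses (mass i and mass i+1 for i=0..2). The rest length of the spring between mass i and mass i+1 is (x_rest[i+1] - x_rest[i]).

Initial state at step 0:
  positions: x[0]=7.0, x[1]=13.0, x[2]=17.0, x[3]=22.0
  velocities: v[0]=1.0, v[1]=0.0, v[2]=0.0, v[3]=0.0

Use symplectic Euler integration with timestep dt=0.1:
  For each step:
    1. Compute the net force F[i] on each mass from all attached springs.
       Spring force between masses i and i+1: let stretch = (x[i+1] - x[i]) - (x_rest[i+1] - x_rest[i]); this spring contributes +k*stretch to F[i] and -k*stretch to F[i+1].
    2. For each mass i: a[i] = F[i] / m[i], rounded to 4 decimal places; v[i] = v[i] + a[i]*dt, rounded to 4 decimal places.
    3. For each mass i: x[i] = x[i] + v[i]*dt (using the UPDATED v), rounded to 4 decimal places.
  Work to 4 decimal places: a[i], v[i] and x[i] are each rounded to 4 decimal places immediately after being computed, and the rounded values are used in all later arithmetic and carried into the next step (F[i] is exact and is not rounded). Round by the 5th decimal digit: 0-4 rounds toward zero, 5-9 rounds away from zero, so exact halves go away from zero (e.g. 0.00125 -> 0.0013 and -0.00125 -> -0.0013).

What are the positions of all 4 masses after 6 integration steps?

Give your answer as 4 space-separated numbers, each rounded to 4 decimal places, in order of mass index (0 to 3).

Answer: 7.4828 12.3538 17.3452 22.4182

Derivation:
Step 0: x=[7.0000 13.0000 17.0000 22.0000] v=[1.0000 0.0000 0.0000 0.0000]
Step 1: x=[7.1000 12.9600 17.0200 22.0200] v=[1.0000 -0.4000 0.2000 0.2000]
Step 2: x=[7.1972 12.8840 17.0588 22.0600] v=[0.9720 -0.7600 0.3880 0.4000]
Step 3: x=[7.2881 12.7778 17.1141 22.1200] v=[0.9094 -1.0624 0.5533 0.5998]
Step 4: x=[7.3688 12.6485 17.1828 22.1999] v=[0.8073 -1.2931 0.6872 0.7986]
Step 5: x=[7.4351 12.5043 17.2612 22.2994] v=[0.6632 -1.4422 0.7838 0.9952]
Step 6: x=[7.4828 12.3538 17.3452 22.4182] v=[0.4770 -1.5047 0.8401 1.1876]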